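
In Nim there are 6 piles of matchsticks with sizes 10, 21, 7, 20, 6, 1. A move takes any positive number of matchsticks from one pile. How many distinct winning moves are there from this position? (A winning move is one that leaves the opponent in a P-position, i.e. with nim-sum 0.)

Nim-sum: 10 ⊕ 21 ⊕ 7 ⊕ 20 ⊕ 6 ⊕ 1 = 11.
The overall nim-sum is X = 11. A pile of size p has a winning move iff p XOR X < p (reduce it to p XOR X).
  10: 10 XOR 11 = 1 < 10 — winning move (to 1).
  21: 21 XOR 11 = 30 ≥ 21 — no move.
  7: 7 XOR 11 = 12 ≥ 7 — no move.
  20: 20 XOR 11 = 31 ≥ 20 — no move.
  6: 6 XOR 11 = 13 ≥ 6 — no move.
  1: 1 XOR 11 = 10 ≥ 1 — no move.
That gives 1 winning move.

1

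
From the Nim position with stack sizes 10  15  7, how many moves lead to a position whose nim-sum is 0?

Nim-sum: 10 XOR 15 XOR 7 = 2.
The overall nim-sum is X = 2. A stack of size p has a winning move iff p XOR X < p (reduce it to p XOR X).
  10: 10 XOR 2 = 8 < 10 — winning move (to 8).
  15: 15 XOR 2 = 13 < 15 — winning move (to 13).
  7: 7 XOR 2 = 5 < 7 — winning move (to 5).
That gives 3 winning moves.

3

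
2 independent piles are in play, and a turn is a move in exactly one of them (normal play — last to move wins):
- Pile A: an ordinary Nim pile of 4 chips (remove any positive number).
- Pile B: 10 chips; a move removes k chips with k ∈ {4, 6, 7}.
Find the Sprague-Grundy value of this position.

Pile A is a plain Nim pile of size 4, so its Grundy value is 4.
Grundy values for pile B (subtraction set {4, 6, 7}):
g(0) = mex{} = 0
g(1) = mex{} = 0
g(2) = mex{} = 0
g(3) = mex{} = 0
g(4) = mex{0} = 1
g(5) = mex{0} = 1
g(6) = mex{0} = 1
g(7) = mex{0} = 1
g(8) = mex{0,1} = 2
g(9) = mex{0,1} = 2
g(10) = mex{0,1} = 2
So g(10) = 2.
The value of a disjunctive sum is the nim-sum of the parts.
Combined value = 4 ⊕ 2 = 6.

6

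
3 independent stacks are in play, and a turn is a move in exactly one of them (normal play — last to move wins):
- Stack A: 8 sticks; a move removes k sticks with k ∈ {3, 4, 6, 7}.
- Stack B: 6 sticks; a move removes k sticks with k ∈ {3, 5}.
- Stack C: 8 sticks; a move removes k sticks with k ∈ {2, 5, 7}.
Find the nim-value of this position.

Build the Grundy sequence for stack A with g(k) = mex{g(k−s) : s ∈ {3, 4, 6, 7}, s ≤ k}:
g(0) = mex{} = 0
g(1) = mex{} = 0
g(2) = mex{} = 0
g(3) = mex{0} = 1
g(4) = mex{0} = 1
g(5) = mex{0} = 1
g(6) = mex{0,1} = 2
g(7) = mex{0,1} = 2
g(8) = mex{0,1} = 2
So g(8) = 2.
Grundy values for stack B (subtraction set {3, 5}):
k:     0  1  2  3  4  5  6
g(k):  0  0  0  1  1  1  2
So g(6) = 2.
Build the Grundy sequence for stack C with g(k) = mex{g(k−s) : s ∈ {2, 5, 7}, s ≤ k}:
g(0) = mex{} = 0
g(1) = mex{} = 0
g(2) = mex{0} = 1
g(3) = mex{0} = 1
g(4) = mex{1} = 0
g(5) = mex{0,1} = 2
g(6) = mex{0} = 1
g(7) = mex{0,1,2} = 3
g(8) = mex{0,1} = 2
So g(8) = 2.
By the Sprague-Grundy theorem, the Grundy value of a sum of independent games is the XOR of the component values.
Combined value = 2 XOR 2 XOR 2 = 2.

2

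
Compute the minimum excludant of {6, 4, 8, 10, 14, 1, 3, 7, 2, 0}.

5

The values 0, 1, 2, 3, 4 are all present; 5 is the first non-negative integer missing from the set.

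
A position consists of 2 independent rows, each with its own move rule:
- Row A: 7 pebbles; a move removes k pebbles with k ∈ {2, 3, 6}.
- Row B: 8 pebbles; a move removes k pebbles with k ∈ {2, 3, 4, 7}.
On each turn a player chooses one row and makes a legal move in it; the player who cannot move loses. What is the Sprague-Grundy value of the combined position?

0

Build the Grundy sequence for row A with g(k) = mex{g(k−s) : s ∈ {2, 3, 6}, s ≤ k}:
k:     0  1  2  3  4  5  6  7
g(k):  0  0  1  1  2  0  3  1
So g(7) = 1.
Build the Grundy sequence for row B with g(k) = mex{g(k−s) : s ∈ {2, 3, 4, 7}, s ≤ k}:
g(0) = mex{} = 0
g(1) = mex{} = 0
g(2) = mex{0} = 1
g(3) = mex{0} = 1
g(4) = mex{0,1} = 2
g(5) = mex{0,1} = 2
g(6) = mex{1,2} = 0
g(7) = mex{0,1,2} = 3
g(8) = mex{0,2} = 1
So g(8) = 1.
The value of a disjunctive sum is the nim-sum of the parts.
Combined value = 1 ⊕ 1 = 0.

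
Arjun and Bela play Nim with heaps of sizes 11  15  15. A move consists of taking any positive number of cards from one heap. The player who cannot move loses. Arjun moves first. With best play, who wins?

Arjun wins

Write each in binary and XOR column by column:
  1011  (11)
  1111  (15)
  1111  (15)
  ----
  1011  (11)
The nim-sum is 11 ≠ 0, so this is an N-position: the player to move can win; Arjun has a winning move.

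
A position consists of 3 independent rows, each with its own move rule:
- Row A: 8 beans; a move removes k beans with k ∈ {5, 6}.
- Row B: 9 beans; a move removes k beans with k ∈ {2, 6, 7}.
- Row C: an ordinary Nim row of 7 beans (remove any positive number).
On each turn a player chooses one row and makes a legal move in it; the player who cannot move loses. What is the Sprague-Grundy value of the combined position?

For row A, compute g(0), g(1), … with moves {5, 6}:
k:     0  1  2  3  4  5  6  7  8
g(k):  0  0  0  0  0  1  1  1  1
So g(8) = 1.
For row B, compute g(0), g(1), … with moves {2, 6, 7}:
k:     0  1  2  3  4  5  6  7  8  9
g(k):  0  0  1  1  0  0  1  1  2  0
So g(9) = 0.
Row C is a plain Nim row of size 7, so its Grundy value is 7.
The value of a disjunctive sum is the nim-sum of the parts.
Combined value = 1 XOR 0 XOR 7 = 6.

6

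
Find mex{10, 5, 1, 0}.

2

The values 0, 1 are all present; 2 is the first non-negative integer missing from the set.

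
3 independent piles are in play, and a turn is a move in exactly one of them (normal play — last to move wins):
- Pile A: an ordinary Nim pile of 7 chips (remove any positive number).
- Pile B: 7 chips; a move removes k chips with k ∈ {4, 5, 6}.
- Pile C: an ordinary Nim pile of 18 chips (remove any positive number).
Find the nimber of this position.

20

Pile A is a plain Nim pile of size 7, so its Grundy value is 7.
For pile B, compute g(0), g(1), … with moves {4, 5, 6}:
k:     0  1  2  3  4  5  6  7
g(k):  0  0  0  0  1  1  1  1
So g(7) = 1.
Pile C is a plain Nim pile of size 18, so its Grundy value is 18.
By the Sprague-Grundy theorem, the Grundy value of a sum of independent games is the XOR of the component values.
Combined value = 7 XOR 1 XOR 18 = 20.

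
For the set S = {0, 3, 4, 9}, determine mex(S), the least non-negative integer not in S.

0 is in the set but 1 is not, so the mex is 1.

1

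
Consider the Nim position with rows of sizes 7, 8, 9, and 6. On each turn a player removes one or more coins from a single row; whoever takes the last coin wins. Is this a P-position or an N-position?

Nim-sum: 7 ⊕ 8 ⊕ 9 ⊕ 6 = 0.
The nim-sum is 0, so this is a P-position: the player to move is in a losing position under optimal play.

P-position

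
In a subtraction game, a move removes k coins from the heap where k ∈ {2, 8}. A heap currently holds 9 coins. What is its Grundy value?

2

Build the Grundy sequence with g(k) = mex{g(k−s) : s ∈ {2, 8}, s ≤ k}:
g(0) = mex{} = 0
g(1) = mex{} = 0
g(2) = mex{0} = 1
g(3) = mex{0} = 1
g(4) = mex{1} = 0
g(5) = mex{1} = 0
g(6) = mex{0} = 1
g(7) = mex{0} = 1
g(8) = mex{0,1} = 2
g(9) = mex{0,1} = 2
So g(9) = 2.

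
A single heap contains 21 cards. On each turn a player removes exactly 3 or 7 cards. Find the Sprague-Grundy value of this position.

0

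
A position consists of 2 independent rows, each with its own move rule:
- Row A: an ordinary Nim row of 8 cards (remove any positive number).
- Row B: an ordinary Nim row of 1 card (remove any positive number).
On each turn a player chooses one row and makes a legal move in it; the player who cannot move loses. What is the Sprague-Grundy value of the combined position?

Row A is a plain Nim row of size 8, so its Grundy value is 8.
Row B is a plain Nim row of size 1, so its Grundy value is 1.
The value of a disjunctive sum is the nim-sum of the parts.
Combined value = 8 ⊕ 1 = 9.

9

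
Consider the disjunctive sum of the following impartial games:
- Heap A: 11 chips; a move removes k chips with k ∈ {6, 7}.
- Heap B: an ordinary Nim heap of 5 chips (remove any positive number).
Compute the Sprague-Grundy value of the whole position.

4

Build the Grundy sequence for heap A with g(k) = mex{g(k−s) : s ∈ {6, 7}, s ≤ k}:
g(0) = mex{} = 0
g(1) = mex{} = 0
g(2) = mex{} = 0
g(3) = mex{} = 0
g(4) = mex{} = 0
g(5) = mex{} = 0
g(6) = mex{0} = 1
g(7) = mex{0} = 1
g(8) = mex{0} = 1
g(9) = mex{0} = 1
g(10) = mex{0} = 1
g(11) = mex{0} = 1
So g(11) = 1.
Heap B is a plain Nim heap of size 5, so its Grundy value is 5.
The value of a disjunctive sum is the nim-sum of the parts.
Combined value = 1 XOR 5 = 4.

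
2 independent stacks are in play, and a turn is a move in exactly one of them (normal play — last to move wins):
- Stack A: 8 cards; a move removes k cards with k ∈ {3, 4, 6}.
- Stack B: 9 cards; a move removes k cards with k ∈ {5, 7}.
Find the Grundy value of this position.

3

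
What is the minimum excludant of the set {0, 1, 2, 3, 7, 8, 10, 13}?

The values 0, 1, 2, 3 are all present; 4 is the first non-negative integer missing from the set.

4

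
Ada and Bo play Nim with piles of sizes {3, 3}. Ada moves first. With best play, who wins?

Bo wins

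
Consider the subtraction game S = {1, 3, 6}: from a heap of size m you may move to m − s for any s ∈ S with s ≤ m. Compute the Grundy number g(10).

Compute g(0), g(1), … for moves {1, 3, 6}:
g(0) = mex{} = 0
g(1) = mex{0} = 1
g(2) = mex{1} = 0
g(3) = mex{0} = 1
g(4) = mex{1} = 0
g(5) = mex{0} = 1
g(6) = mex{0,1} = 2
g(7) = mex{0,1,2} = 3
g(8) = mex{0,1,3} = 2
g(9) = mex{1,2} = 0
g(10) = mex{0,3} = 1
So g(10) = 1.

1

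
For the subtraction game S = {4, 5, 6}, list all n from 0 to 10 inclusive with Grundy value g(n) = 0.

Compute g(0), g(1), … for moves {4, 5, 6}:
k:     0  1  2  3  4  5  6  7  8  9 10
g(k):  0  0  0  0  1  1  1  1  2  2  0
The P-positions (g = 0) in 0..10 are 0, 1, 2, 3, 10.

0, 1, 2, 3, 10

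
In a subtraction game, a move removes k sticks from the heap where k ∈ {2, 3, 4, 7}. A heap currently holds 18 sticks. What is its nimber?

3

Build the Grundy sequence with g(k) = mex{g(k−s) : s ∈ {2, 3, 4, 7}, s ≤ k}:
k:     0  1  2  3  4  5  6  7  8  9 10 11 12 13 14 15 16 17 18
g(k):  0  0  1  1  2  2  0  3  1  4  2  0  0  1  1  2  2  0  3
So g(18) = 3.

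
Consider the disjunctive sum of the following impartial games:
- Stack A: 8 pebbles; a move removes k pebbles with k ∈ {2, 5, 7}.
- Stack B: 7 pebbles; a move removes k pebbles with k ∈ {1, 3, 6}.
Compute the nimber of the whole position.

Grundy values for stack A (subtraction set {2, 5, 7}):
k:     0  1  2  3  4  5  6  7  8
g(k):  0  0  1  1  0  2  1  3  2
So g(8) = 2.
Build the Grundy sequence for stack B with g(k) = mex{g(k−s) : s ∈ {1, 3, 6}, s ≤ k}:
g(0) = mex{} = 0
g(1) = mex{0} = 1
g(2) = mex{1} = 0
g(3) = mex{0} = 1
g(4) = mex{1} = 0
g(5) = mex{0} = 1
g(6) = mex{0,1} = 2
g(7) = mex{0,1,2} = 3
So g(7) = 3.
By the Sprague-Grundy theorem, the Grundy value of a sum of independent games is the XOR of the component values.
Combined value = 2 ⊕ 3 = 1.

1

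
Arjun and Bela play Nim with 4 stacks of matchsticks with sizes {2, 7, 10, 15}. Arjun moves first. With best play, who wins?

Bela wins

Nim-sum: 2 ⊕ 7 ⊕ 10 ⊕ 15 = 0.
The nim-sum is 0, so this is a P-position: the player to move is in a losing position under optimal play; Arjun is about to move from it and so loses — Bela wins.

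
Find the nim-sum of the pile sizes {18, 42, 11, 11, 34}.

26

Nim-sum: 18 ⊕ 42 ⊕ 11 ⊕ 11 ⊕ 34 = 26.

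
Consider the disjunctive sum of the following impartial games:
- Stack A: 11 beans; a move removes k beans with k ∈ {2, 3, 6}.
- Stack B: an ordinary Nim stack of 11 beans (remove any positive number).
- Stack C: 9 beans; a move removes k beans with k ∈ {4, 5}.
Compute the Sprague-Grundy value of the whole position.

10

Build the Grundy sequence for stack A with g(k) = mex{g(k−s) : s ∈ {2, 3, 6}, s ≤ k}:
k:     0  1  2  3  4  5  6  7  8  9 10 11
g(k):  0  0  1  1  2  0  3  1  2  0  0  1
So g(11) = 1.
Stack B is a plain Nim stack of size 11, so its Grundy value is 11.
Grundy values for stack C (subtraction set {4, 5}):
k:     0  1  2  3  4  5  6  7  8  9
g(k):  0  0  0  0  1  1  1  1  2  0
So g(9) = 0.
By the Sprague-Grundy theorem, the Grundy value of a sum of independent games is the XOR of the component values.
Combined value = 1 XOR 11 XOR 0 = 10.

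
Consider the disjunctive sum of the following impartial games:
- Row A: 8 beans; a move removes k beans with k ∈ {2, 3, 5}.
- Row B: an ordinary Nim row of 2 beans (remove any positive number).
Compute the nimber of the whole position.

2

Grundy values for row A (subtraction set {2, 3, 5}):
g(0) = mex{} = 0
g(1) = mex{} = 0
g(2) = mex{0} = 1
g(3) = mex{0} = 1
g(4) = mex{0,1} = 2
g(5) = mex{0,1} = 2
g(6) = mex{0,1,2} = 3
g(7) = mex{1,2} = 0
g(8) = mex{1,2,3} = 0
So g(8) = 0.
Row B is a plain Nim row of size 2, so its Grundy value is 2.
By the Sprague-Grundy theorem, the Grundy value of a sum of independent games is the XOR of the component values.
Combined value = 0 XOR 2 = 2.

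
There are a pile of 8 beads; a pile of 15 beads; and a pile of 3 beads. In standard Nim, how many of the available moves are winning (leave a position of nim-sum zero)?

1

Bitwise XOR of the heap sizes:
  1000  (8)
  1111  (15)
  0011  (3)
  ----
  0100  (4)
The overall nim-sum is X = 4. A pile of size p has a winning move iff p XOR X < p (reduce it to p XOR X).
  8: 8 XOR 4 = 12 ≥ 8 — no move.
  15: 15 XOR 4 = 11 < 15 — winning move (to 11).
  3: 3 XOR 4 = 7 ≥ 3 — no move.
That gives 1 winning move.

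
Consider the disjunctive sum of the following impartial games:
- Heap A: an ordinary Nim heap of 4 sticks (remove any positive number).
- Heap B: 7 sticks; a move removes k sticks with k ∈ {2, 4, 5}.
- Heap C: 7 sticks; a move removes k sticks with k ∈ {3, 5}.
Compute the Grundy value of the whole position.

6

Heap A is a plain Nim heap of size 4, so its Grundy value is 4.
Grundy values for heap B (subtraction set {2, 4, 5}):
g(0) = mex{} = 0
g(1) = mex{} = 0
g(2) = mex{0} = 1
g(3) = mex{0} = 1
g(4) = mex{0,1} = 2
g(5) = mex{0,1} = 2
g(6) = mex{0,1,2} = 3
g(7) = mex{1,2} = 0
So g(7) = 0.
Build the Grundy sequence for heap C with g(k) = mex{g(k−s) : s ∈ {3, 5}, s ≤ k}:
g(0) = mex{} = 0
g(1) = mex{} = 0
g(2) = mex{} = 0
g(3) = mex{0} = 1
g(4) = mex{0} = 1
g(5) = mex{0} = 1
g(6) = mex{0,1} = 2
g(7) = mex{0,1} = 2
So g(7) = 2.
The value of a disjunctive sum is the nim-sum of the parts.
Combined value = 4 ⊕ 0 ⊕ 2 = 6.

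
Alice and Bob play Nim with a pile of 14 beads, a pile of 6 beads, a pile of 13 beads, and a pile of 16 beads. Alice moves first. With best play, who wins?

Alice wins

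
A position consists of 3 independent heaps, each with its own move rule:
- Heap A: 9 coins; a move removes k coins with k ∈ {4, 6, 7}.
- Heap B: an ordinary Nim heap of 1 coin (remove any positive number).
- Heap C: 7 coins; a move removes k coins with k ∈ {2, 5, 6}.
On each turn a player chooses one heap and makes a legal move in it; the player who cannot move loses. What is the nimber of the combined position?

Grundy values for heap A (subtraction set {4, 6, 7}):
k:     0  1  2  3  4  5  6  7  8  9
g(k):  0  0  0  0  1  1  1  1  2  2
So g(9) = 2.
Heap B is a plain Nim heap of size 1, so its Grundy value is 1.
Grundy values for heap C (subtraction set {2, 5, 6}):
g(0) = mex{} = 0
g(1) = mex{} = 0
g(2) = mex{0} = 1
g(3) = mex{0} = 1
g(4) = mex{1} = 0
g(5) = mex{0,1} = 2
g(6) = mex{0} = 1
g(7) = mex{0,1,2} = 3
So g(7) = 3.
The value of a disjunctive sum is the nim-sum of the parts.
Combined value = 2 XOR 1 XOR 3 = 0.

0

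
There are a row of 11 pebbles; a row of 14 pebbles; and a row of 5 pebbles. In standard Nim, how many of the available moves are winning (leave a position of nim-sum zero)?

0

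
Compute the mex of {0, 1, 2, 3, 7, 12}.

4

The values 0, 1, 2, 3 are all present; 4 is the first non-negative integer missing from the set.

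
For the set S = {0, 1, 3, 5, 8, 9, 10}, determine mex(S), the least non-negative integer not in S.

The values 0, 1 are all present; 2 is the first non-negative integer missing from the set.

2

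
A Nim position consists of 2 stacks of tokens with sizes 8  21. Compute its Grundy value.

29

Nim-sum: 8 ^ 21 = 29.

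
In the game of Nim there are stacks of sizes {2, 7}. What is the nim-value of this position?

Write each in binary and XOR column by column:
  010  (2)
  111  (7)
  ---
  101  (5)

5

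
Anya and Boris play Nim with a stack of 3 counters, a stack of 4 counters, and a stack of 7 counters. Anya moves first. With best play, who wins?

Compute the nim-sum pairwise:
3 ⊕ 4 = 7
7 ⊕ 7 = 0
The nim-sum is 0, so this is a P-position: the player to move is in a losing position under optimal play; Anya is about to move from it and so loses — Boris wins.

Boris wins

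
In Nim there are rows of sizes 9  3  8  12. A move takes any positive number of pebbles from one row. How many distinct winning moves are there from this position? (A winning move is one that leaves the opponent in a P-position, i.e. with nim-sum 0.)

3

Compute the nim-sum pairwise:
9 ^ 3 = 10
10 ^ 8 = 2
2 ^ 12 = 14
The overall nim-sum is X = 14. A row of size p has a winning move iff p XOR X < p (reduce it to p XOR X).
  9: 9 XOR 14 = 7 < 9 — winning move (to 7).
  3: 3 XOR 14 = 13 ≥ 3 — no move.
  8: 8 XOR 14 = 6 < 8 — winning move (to 6).
  12: 12 XOR 14 = 2 < 12 — winning move (to 2).
That gives 3 winning moves.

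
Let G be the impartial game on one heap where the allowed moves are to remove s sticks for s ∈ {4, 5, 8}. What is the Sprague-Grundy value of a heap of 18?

1

Grundy values for subtraction set {4, 5, 8}:
k:     0  1  2  3  4  5  6  7  8  9 10 11 12 13 14 15 16 17 18
g(k):  0  0  0  0  1  1  1  1  2  2  2  2  0  0  0  0  1  1  1
So g(18) = 1.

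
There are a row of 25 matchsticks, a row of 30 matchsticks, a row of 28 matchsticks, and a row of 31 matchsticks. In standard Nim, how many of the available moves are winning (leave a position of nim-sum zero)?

3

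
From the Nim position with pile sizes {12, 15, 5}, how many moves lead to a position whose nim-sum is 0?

3

Compute the nim-sum pairwise:
12 XOR 15 = 3
3 XOR 5 = 6
The overall nim-sum is X = 6. A pile of size p has a winning move iff p XOR X < p (reduce it to p XOR X).
  12: 12 XOR 6 = 10 < 12 — winning move (to 10).
  15: 15 XOR 6 = 9 < 15 — winning move (to 9).
  5: 5 XOR 6 = 3 < 5 — winning move (to 3).
That gives 3 winning moves.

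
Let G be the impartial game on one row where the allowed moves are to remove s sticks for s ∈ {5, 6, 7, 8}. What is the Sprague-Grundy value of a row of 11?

2

Build the Grundy sequence with g(k) = mex{g(k−s) : s ∈ {5, 6, 7, 8}, s ≤ k}:
g(0) = mex{} = 0
g(1) = mex{} = 0
g(2) = mex{} = 0
g(3) = mex{} = 0
g(4) = mex{} = 0
g(5) = mex{0} = 1
g(6) = mex{0} = 1
g(7) = mex{0} = 1
g(8) = mex{0} = 1
g(9) = mex{0} = 1
g(10) = mex{0,1} = 2
g(11) = mex{0,1} = 2
So g(11) = 2.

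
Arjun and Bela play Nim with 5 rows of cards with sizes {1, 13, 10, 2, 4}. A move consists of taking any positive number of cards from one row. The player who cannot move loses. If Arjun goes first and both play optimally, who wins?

Bela wins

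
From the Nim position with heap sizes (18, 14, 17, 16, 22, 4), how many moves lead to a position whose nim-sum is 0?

Compute the nim-sum pairwise:
18 XOR 14 = 28
28 XOR 17 = 13
13 XOR 16 = 29
29 XOR 22 = 11
11 XOR 4 = 15
The overall nim-sum is X = 15. A heap of size p has a winning move iff p XOR X < p (reduce it to p XOR X).
  18: 18 XOR 15 = 29 ≥ 18 — no move.
  14: 14 XOR 15 = 1 < 14 — winning move (to 1).
  17: 17 XOR 15 = 30 ≥ 17 — no move.
  16: 16 XOR 15 = 31 ≥ 16 — no move.
  22: 22 XOR 15 = 25 ≥ 22 — no move.
  4: 4 XOR 15 = 11 ≥ 4 — no move.
That gives 1 winning move.

1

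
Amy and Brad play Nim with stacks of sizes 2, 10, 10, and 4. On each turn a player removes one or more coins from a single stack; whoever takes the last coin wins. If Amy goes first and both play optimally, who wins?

Amy wins

Nim-sum: 2 XOR 10 XOR 10 XOR 4 = 6.
The nim-sum is 6 ≠ 0, so this is an N-position: the player to move can win; Amy has a winning move.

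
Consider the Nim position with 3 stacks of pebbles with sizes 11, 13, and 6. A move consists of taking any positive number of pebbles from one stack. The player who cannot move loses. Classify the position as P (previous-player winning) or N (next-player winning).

Compute the nim-sum pairwise:
11 ⊕ 13 = 6
6 ⊕ 6 = 0
The nim-sum is 0, so this is a P-position: the player to move is in a losing position under optimal play.

P-position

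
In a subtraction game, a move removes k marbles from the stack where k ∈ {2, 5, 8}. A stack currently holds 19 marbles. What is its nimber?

1

Grundy values for subtraction set {2, 5, 8}:
k:     0  1  2  3  4  5  6  7  8  9 10 11 12 13 14 15 16 17 18 19
g(k):  0  0  1  1  0  2  1  0  2  1  0  0  1  1  0  2  1  0  2  1
So g(19) = 1.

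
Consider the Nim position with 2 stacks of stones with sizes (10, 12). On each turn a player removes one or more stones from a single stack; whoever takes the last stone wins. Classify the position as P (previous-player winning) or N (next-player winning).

N-position

In binary:
  1010  (10)
  1100  (12)
  ----
  0110  (6)
The nim-sum is 6 ≠ 0, so this is an N-position: the player to move can win.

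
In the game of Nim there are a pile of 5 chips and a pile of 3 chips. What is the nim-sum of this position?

6

Write each in binary and XOR column by column:
  101  (5)
  011  (3)
  ---
  110  (6)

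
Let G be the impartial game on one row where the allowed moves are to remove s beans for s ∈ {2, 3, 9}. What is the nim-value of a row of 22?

0

Build the Grundy sequence with g(k) = mex{g(k−s) : s ∈ {2, 3, 9}, s ≤ k}:
k:     0  1  2  3  4  5  6  7  8  9 10 11 12 13 14 15 16 17 18 19 20 21 22
g(k):  0  0  1  1  2  0  0  1  1  2  2  0  0  1  1  2  0  0  1  1  2  2  0
So g(22) = 0.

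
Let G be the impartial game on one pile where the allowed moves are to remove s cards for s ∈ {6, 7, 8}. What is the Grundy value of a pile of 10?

1

Compute g(0), g(1), … for moves {6, 7, 8}:
k:     0  1  2  3  4  5  6  7  8  9 10
g(k):  0  0  0  0  0  0  1  1  1  1  1
So g(10) = 1.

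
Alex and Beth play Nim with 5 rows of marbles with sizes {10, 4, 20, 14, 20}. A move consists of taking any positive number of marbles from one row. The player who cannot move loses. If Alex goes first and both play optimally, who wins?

Beth wins

Compute the nim-sum pairwise:
10 ⊕ 4 = 14
14 ⊕ 20 = 26
26 ⊕ 14 = 20
20 ⊕ 20 = 0
The nim-sum is 0, so this is a P-position: the player to move is in a losing position under optimal play; Alex is about to move from it and so loses — Beth wins.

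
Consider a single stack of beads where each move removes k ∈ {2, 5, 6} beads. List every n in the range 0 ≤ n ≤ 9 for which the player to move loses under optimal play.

Build the Grundy sequence with g(k) = mex{g(k−s) : s ∈ {2, 5, 6}, s ≤ k}:
g(0) = mex{} = 0
g(1) = mex{} = 0
g(2) = mex{0} = 1
g(3) = mex{0} = 1
g(4) = mex{1} = 0
g(5) = mex{0,1} = 2
g(6) = mex{0} = 1
g(7) = mex{0,1,2} = 3
g(8) = mex{1} = 0
g(9) = mex{0,1,3} = 2
The P-positions (g = 0) in 0..9 are 0, 1, 4, 8.

0, 1, 4, 8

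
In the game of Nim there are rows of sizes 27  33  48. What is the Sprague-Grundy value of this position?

10

Bitwise XOR of the heap sizes:
  011011  (27)
  100001  (33)
  110000  (48)
  ------
  001010  (10)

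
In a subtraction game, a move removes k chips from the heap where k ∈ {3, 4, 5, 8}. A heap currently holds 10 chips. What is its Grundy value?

Grundy values for subtraction set {3, 4, 5, 8}:
g(0) = mex{} = 0
g(1) = mex{} = 0
g(2) = mex{} = 0
g(3) = mex{0} = 1
g(4) = mex{0} = 1
g(5) = mex{0} = 1
g(6) = mex{0,1} = 2
g(7) = mex{0,1} = 2
g(8) = mex{0,1} = 2
g(9) = mex{0,1,2} = 3
g(10) = mex{0,1,2} = 3
So g(10) = 3.

3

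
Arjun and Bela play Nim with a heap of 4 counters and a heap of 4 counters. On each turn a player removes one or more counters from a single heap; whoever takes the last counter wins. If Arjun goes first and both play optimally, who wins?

Bela wins

Compute the nim-sum pairwise:
4 ^ 4 = 0
The nim-sum is 0, so this is a P-position: the player to move is in a losing position under optimal play; Arjun is about to move from it and so loses — Bela wins.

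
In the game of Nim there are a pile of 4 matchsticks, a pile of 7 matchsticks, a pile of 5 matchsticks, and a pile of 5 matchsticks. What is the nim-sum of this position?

3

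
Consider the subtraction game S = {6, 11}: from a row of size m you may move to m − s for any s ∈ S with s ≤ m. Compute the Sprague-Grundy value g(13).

2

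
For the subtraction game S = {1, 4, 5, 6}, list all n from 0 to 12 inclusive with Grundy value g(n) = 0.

Compute g(0), g(1), … for moves {1, 4, 5, 6}:
g(0) = mex{} = 0
g(1) = mex{0} = 1
g(2) = mex{1} = 0
g(3) = mex{0} = 1
g(4) = mex{0,1} = 2
g(5) = mex{0,1,2} = 3
g(6) = mex{0,1,3} = 2
g(7) = mex{0,1,2} = 3
g(8) = mex{0,1,2,3} = 4
g(9) = mex{1,2,3,4} = 0
g(10) = mex{0,2,3} = 1
g(11) = mex{1,2,3} = 0
g(12) = mex{0,2,3,4} = 1
The P-positions (g = 0) in 0..12 are 0, 2, 9, 11.

0, 2, 9, 11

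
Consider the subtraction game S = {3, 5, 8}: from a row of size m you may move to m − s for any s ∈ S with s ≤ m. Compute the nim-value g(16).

Compute g(0), g(1), … for moves {3, 5, 8}:
k:     0  1  2  3  4  5  6  7  8  9 10 11 12 13 14 15 16
g(k):  0  0  0  1  1  1  2  2  2  3  3  0  0  0  1  1  1
So g(16) = 1.

1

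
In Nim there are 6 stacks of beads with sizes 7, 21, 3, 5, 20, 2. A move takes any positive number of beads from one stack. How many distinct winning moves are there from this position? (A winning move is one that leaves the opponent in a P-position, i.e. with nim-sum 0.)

Compute the nim-sum pairwise:
7 ^ 21 = 18
18 ^ 3 = 17
17 ^ 5 = 20
20 ^ 20 = 0
0 ^ 2 = 2
The overall nim-sum is X = 2. A stack of size p has a winning move iff p XOR X < p (reduce it to p XOR X).
  7: 7 XOR 2 = 5 < 7 — winning move (to 5).
  21: 21 XOR 2 = 23 ≥ 21 — no move.
  3: 3 XOR 2 = 1 < 3 — winning move (to 1).
  5: 5 XOR 2 = 7 ≥ 5 — no move.
  20: 20 XOR 2 = 22 ≥ 20 — no move.
  2: 2 XOR 2 = 0 < 2 — winning move (to 0).
That gives 3 winning moves.

3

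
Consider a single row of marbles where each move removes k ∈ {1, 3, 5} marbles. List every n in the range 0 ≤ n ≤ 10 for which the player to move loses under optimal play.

0, 2, 4, 6, 8, 10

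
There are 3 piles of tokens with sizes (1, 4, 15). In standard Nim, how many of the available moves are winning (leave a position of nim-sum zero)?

Compute the nim-sum pairwise:
1 ⊕ 4 = 5
5 ⊕ 15 = 10
The overall nim-sum is X = 10. A pile of size p has a winning move iff p XOR X < p (reduce it to p XOR X).
  1: 1 XOR 10 = 11 ≥ 1 — no move.
  4: 4 XOR 10 = 14 ≥ 4 — no move.
  15: 15 XOR 10 = 5 < 15 — winning move (to 5).
That gives 1 winning move.

1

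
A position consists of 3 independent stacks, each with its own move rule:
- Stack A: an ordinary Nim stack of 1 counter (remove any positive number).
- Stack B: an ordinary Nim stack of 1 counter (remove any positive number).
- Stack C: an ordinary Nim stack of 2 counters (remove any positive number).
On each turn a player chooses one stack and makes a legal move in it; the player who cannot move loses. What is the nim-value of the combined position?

2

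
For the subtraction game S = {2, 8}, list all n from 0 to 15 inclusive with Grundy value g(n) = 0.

0, 1, 4, 5, 10, 11, 14, 15

Compute g(0), g(1), … for moves {2, 8}:
k:     0  1  2  3  4  5  6  7  8  9 10 11 12 13 14 15
g(k):  0  0  1  1  0  0  1  1  2  2  0  0  1  1  0  0
The P-positions (g = 0) in 0..15 are 0, 1, 4, 5, 10, 11, 14, 15.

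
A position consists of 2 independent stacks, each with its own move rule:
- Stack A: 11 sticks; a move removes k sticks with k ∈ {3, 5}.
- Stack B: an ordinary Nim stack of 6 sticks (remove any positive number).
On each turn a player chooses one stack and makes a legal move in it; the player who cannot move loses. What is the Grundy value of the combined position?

7

For stack A, compute g(0), g(1), … with moves {3, 5}:
k:     0  1  2  3  4  5  6  7  8  9 10 11
g(k):  0  0  0  1  1  1  2  2  0  0  0  1
So g(11) = 1.
Stack B is a plain Nim stack of size 6, so its Grundy value is 6.
The value of a disjunctive sum is the nim-sum of the parts.
Combined value = 1 XOR 6 = 7.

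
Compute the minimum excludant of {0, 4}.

0 is in the set but 1 is not, so the mex is 1.

1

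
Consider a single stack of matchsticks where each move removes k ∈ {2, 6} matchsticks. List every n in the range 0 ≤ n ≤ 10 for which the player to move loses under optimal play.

0, 1, 4, 5, 8, 9

Build the Grundy sequence with g(k) = mex{g(k−s) : s ∈ {2, 6}, s ≤ k}:
g(0) = mex{} = 0
g(1) = mex{} = 0
g(2) = mex{0} = 1
g(3) = mex{0} = 1
g(4) = mex{1} = 0
g(5) = mex{1} = 0
g(6) = mex{0} = 1
g(7) = mex{0} = 1
g(8) = mex{1} = 0
g(9) = mex{1} = 0
g(10) = mex{0} = 1
The P-positions (g = 0) in 0..10 are 0, 1, 4, 5, 8, 9.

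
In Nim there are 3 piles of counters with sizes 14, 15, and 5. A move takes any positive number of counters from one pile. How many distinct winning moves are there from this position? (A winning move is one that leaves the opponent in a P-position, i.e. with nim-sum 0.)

3

Nim-sum: 14 ⊕ 15 ⊕ 5 = 4.
The overall nim-sum is X = 4. A pile of size p has a winning move iff p XOR X < p (reduce it to p XOR X).
  14: 14 XOR 4 = 10 < 14 — winning move (to 10).
  15: 15 XOR 4 = 11 < 15 — winning move (to 11).
  5: 5 XOR 4 = 1 < 5 — winning move (to 1).
That gives 3 winning moves.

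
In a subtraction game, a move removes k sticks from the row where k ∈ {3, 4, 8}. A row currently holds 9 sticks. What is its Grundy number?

Compute g(0), g(1), … for moves {3, 4, 8}:
g(0) = mex{} = 0
g(1) = mex{} = 0
g(2) = mex{} = 0
g(3) = mex{0} = 1
g(4) = mex{0} = 1
g(5) = mex{0} = 1
g(6) = mex{0,1} = 2
g(7) = mex{1} = 0
g(8) = mex{0,1} = 2
g(9) = mex{0,1,2} = 3
So g(9) = 3.

3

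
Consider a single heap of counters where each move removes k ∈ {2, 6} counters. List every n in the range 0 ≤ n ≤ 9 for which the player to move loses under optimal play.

0, 1, 4, 5, 8, 9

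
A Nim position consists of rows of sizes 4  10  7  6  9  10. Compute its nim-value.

12

Bitwise XOR of the heap sizes:
  0100  (4)
  1010  (10)
  0111  (7)
  0110  (6)
  1001  (9)
  1010  (10)
  ----
  1100  (12)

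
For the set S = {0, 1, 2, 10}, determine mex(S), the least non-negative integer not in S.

The values 0, 1, 2 are all present; 3 is the first non-negative integer missing from the set.

3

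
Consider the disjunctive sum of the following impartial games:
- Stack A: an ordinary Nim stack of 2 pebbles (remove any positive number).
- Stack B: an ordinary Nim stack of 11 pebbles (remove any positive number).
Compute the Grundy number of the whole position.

Stack A is a plain Nim stack of size 2, so its Grundy value is 2.
Stack B is a plain Nim stack of size 11, so its Grundy value is 11.
The value of a disjunctive sum is the nim-sum of the parts.
Combined value = 2 XOR 11 = 9.

9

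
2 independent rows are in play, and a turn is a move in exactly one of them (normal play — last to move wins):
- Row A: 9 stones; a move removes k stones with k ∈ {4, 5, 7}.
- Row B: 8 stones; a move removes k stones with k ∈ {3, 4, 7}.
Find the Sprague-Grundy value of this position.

Build the Grundy sequence for row A with g(k) = mex{g(k−s) : s ∈ {4, 5, 7}, s ≤ k}:
g(0) = mex{} = 0
g(1) = mex{} = 0
g(2) = mex{} = 0
g(3) = mex{} = 0
g(4) = mex{0} = 1
g(5) = mex{0} = 1
g(6) = mex{0} = 1
g(7) = mex{0} = 1
g(8) = mex{0,1} = 2
g(9) = mex{0,1} = 2
So g(9) = 2.
Grundy values for row B (subtraction set {3, 4, 7}):
g(0) = mex{} = 0
g(1) = mex{} = 0
g(2) = mex{} = 0
g(3) = mex{0} = 1
g(4) = mex{0} = 1
g(5) = mex{0} = 1
g(6) = mex{0,1} = 2
g(7) = mex{0,1} = 2
g(8) = mex{0,1} = 2
So g(8) = 2.
By the Sprague-Grundy theorem, the Grundy value of a sum of independent games is the XOR of the component values.
Combined value = 2 XOR 2 = 0.

0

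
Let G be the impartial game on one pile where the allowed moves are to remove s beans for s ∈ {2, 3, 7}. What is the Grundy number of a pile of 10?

0

Grundy values for subtraction set {2, 3, 7}:
g(0) = mex{} = 0
g(1) = mex{} = 0
g(2) = mex{0} = 1
g(3) = mex{0} = 1
g(4) = mex{0,1} = 2
g(5) = mex{1} = 0
g(6) = mex{1,2} = 0
g(7) = mex{0,2} = 1
g(8) = mex{0} = 1
g(9) = mex{0,1} = 2
g(10) = mex{1} = 0
So g(10) = 0.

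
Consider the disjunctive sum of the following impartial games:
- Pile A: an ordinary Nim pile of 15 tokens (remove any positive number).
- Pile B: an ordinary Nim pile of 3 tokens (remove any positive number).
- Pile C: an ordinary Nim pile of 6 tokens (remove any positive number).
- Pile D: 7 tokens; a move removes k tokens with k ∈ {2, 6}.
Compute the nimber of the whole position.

11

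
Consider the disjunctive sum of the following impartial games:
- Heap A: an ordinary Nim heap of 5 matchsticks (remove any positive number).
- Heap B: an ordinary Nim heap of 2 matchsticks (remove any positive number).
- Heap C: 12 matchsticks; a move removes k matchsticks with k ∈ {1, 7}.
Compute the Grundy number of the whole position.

7

Heap A is a plain Nim heap of size 5, so its Grundy value is 5.
Heap B is a plain Nim heap of size 2, so its Grundy value is 2.
Build the Grundy sequence for heap C with g(k) = mex{g(k−s) : s ∈ {1, 7}, s ≤ k}:
g(0) = mex{} = 0
g(1) = mex{0} = 1
g(2) = mex{1} = 0
g(3) = mex{0} = 1
g(4) = mex{1} = 0
g(5) = mex{0} = 1
g(6) = mex{1} = 0
g(7) = mex{0} = 1
g(8) = mex{1} = 0
g(9) = mex{0} = 1
g(10) = mex{1} = 0
g(11) = mex{0} = 1
g(12) = mex{1} = 0
So g(12) = 0.
The value of a disjunctive sum is the nim-sum of the parts.
Combined value = 5 ⊕ 2 ⊕ 0 = 7.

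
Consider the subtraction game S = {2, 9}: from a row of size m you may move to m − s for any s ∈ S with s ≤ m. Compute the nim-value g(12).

Build the Grundy sequence with g(k) = mex{g(k−s) : s ∈ {2, 9}, s ≤ k}:
g(0) = mex{} = 0
g(1) = mex{} = 0
g(2) = mex{0} = 1
g(3) = mex{0} = 1
g(4) = mex{1} = 0
g(5) = mex{1} = 0
g(6) = mex{0} = 1
g(7) = mex{0} = 1
g(8) = mex{1} = 0
g(9) = mex{0,1} = 2
g(10) = mex{0} = 1
g(11) = mex{1,2} = 0
g(12) = mex{1} = 0
So g(12) = 0.

0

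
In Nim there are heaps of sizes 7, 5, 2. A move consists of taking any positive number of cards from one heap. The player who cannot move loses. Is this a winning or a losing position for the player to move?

Losing position

Nim-sum: 7 XOR 5 XOR 2 = 0.
The nim-sum is 0, so this is a P-position: the player to move is in a losing position under optimal play.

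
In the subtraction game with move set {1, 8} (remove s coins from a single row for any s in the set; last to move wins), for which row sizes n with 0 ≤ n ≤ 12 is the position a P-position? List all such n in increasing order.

0, 2, 4, 6, 9, 11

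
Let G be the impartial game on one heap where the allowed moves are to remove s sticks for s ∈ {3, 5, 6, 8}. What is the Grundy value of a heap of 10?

3

Compute g(0), g(1), … for moves {3, 5, 6, 8}:
g(0) = mex{} = 0
g(1) = mex{} = 0
g(2) = mex{} = 0
g(3) = mex{0} = 1
g(4) = mex{0} = 1
g(5) = mex{0} = 1
g(6) = mex{0,1} = 2
g(7) = mex{0,1} = 2
g(8) = mex{0,1} = 2
g(9) = mex{0,1,2} = 3
g(10) = mex{0,1,2} = 3
So g(10) = 3.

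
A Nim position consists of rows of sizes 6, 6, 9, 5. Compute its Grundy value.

Bitwise XOR of the heap sizes:
  0110  (6)
  0110  (6)
  1001  (9)
  0101  (5)
  ----
  1100  (12)

12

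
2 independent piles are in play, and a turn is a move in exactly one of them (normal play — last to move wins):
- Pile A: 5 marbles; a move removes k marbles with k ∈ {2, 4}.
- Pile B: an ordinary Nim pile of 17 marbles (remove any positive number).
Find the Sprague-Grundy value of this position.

For pile A, compute g(0), g(1), … with moves {2, 4}:
k:     0  1  2  3  4  5
g(k):  0  0  1  1  2  2
So g(5) = 2.
Pile B is a plain Nim pile of size 17, so its Grundy value is 17.
The value of a disjunctive sum is the nim-sum of the parts.
Combined value = 2 XOR 17 = 19.

19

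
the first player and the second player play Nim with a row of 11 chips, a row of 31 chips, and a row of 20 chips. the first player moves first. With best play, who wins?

Nim-sum: 11 XOR 31 XOR 20 = 0.
The nim-sum is 0, so this is a P-position: the player to move is in a losing position under optimal play; the first player is about to move from it and so loses — the second player wins.

the second player wins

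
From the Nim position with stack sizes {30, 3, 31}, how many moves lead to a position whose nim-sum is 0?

3

In binary:
  11110  (30)
  00011  (3)
  11111  (31)
  -----
  00010  (2)
The overall nim-sum is X = 2. A stack of size p has a winning move iff p XOR X < p (reduce it to p XOR X).
  30: 30 XOR 2 = 28 < 30 — winning move (to 28).
  3: 3 XOR 2 = 1 < 3 — winning move (to 1).
  31: 31 XOR 2 = 29 < 31 — winning move (to 29).
That gives 3 winning moves.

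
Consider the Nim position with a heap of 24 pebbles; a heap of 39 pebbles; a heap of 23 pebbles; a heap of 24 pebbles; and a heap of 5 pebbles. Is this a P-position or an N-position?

N-position

Compute the nim-sum pairwise:
24 ^ 39 = 63
63 ^ 23 = 40
40 ^ 24 = 48
48 ^ 5 = 53
The nim-sum is 53 ≠ 0, so this is an N-position: the player to move can win.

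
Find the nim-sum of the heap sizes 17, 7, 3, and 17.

Write each in binary and XOR column by column:
  10001  (17)
  00111  (7)
  00011  (3)
  10001  (17)
  -----
  00100  (4)

4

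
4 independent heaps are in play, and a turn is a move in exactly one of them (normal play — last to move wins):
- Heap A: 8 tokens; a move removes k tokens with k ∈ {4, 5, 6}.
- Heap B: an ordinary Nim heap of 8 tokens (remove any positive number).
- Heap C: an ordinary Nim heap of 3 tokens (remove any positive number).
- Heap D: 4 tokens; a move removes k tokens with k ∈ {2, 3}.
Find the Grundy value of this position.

11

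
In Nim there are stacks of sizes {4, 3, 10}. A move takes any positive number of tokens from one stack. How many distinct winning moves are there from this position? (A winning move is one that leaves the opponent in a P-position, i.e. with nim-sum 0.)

Nim-sum: 4 ^ 3 ^ 10 = 13.
The overall nim-sum is X = 13. A stack of size p has a winning move iff p XOR X < p (reduce it to p XOR X).
  4: 4 XOR 13 = 9 ≥ 4 — no move.
  3: 3 XOR 13 = 14 ≥ 3 — no move.
  10: 10 XOR 13 = 7 < 10 — winning move (to 7).
That gives 1 winning move.

1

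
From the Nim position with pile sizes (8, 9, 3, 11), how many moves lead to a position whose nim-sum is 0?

Write each in binary and XOR column by column:
  1000  (8)
  1001  (9)
  0011  (3)
  1011  (11)
  ----
  1001  (9)
The overall nim-sum is X = 9. A pile of size p has a winning move iff p XOR X < p (reduce it to p XOR X).
  8: 8 XOR 9 = 1 < 8 — winning move (to 1).
  9: 9 XOR 9 = 0 < 9 — winning move (to 0).
  3: 3 XOR 9 = 10 ≥ 3 — no move.
  11: 11 XOR 9 = 2 < 11 — winning move (to 2).
That gives 3 winning moves.

3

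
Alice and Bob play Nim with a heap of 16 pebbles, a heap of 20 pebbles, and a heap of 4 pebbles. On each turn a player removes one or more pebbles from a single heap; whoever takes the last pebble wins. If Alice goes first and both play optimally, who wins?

Compute the nim-sum pairwise:
16 XOR 20 = 4
4 XOR 4 = 0
The nim-sum is 0, so this is a P-position: the player to move is in a losing position under optimal play; Alice is about to move from it and so loses — Bob wins.

Bob wins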